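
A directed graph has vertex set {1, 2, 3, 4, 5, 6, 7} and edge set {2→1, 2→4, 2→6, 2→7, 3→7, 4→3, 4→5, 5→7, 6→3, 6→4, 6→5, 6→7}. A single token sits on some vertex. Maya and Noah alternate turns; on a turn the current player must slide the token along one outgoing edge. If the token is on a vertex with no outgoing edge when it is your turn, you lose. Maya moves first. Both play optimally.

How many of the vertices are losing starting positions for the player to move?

3

Classify positions by backward induction: terminal positions (no move available) are L. From any other position, the mover wins iff some move reaches an L.
Every edge goes from a vertex to one that appears earlier in the order 7, 1, 3, 5, 4, 6, 2, so processing vertices in that order labels each vertex after all of its successors.
7: no outgoing edge → L
1: no outgoing edge → L
3: →7(L), so W
5: →7(L), so W
4: →5(W), 3(W) — all W, so L
6: →4(L), so W
2: →4(L), so W
The L vertices are 1, 4, 7; that is 3 in all.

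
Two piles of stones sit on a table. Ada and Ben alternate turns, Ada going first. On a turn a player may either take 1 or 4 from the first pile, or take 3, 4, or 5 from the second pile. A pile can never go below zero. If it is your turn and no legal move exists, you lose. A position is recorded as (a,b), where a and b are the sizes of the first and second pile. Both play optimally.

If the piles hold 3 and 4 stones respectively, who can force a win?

Label each position W (a win for the player to move) or L (a loss). A position with no legal move is L; any other position is W exactly when some move reaches an L, and L when every move reaches a W.
No move ever increases a pile, so every position that can arise here has a ≤ 3 and b ≤ 4; it is enough to label the cells with 0 ≤ a ≤ 3 and 0 ≤ b ≤ 4.
Every move lowers a or b (never raises either), so fill the grid row by row in increasing a, and left to right within a row: each cell's successors are then already labelled.
      b=0  b=1  b=2  b=3  b=4
a=0:    L    L    L    W    W
a=1:    W    W    W    L    L
a=2:    L    L    L    W    W
a=3:    W    W    W    L    L
Cells with no legal move (terminal, hence L): (0,0), (0,1), (0,2).
The remaining L cells, each justified by listing all of its moves:
(1,3): →(0,3)(W), (1,0)(W) — all W, so L
(1,4): →(0,4)(W), (1,1)(W), (1,0)(W) — all W, so L
(2,0): →(1,0)(W) only, which is W, so L
(2,1): →(1,1)(W) only, which is W, so L
(2,2): →(1,2)(W) only, which is W, so L
(3,3): →(2,3)(W), (3,0)(W) — all W, so L
(3,4): →(2,4)(W), (3,1)(W), (3,0)(W) — all W, so L
Every other cell has at least one move into one of the L cells above, so it is W.
The starting position (3,4) is L: whatever Ada does, the opponent receives a W position.

Ben wins.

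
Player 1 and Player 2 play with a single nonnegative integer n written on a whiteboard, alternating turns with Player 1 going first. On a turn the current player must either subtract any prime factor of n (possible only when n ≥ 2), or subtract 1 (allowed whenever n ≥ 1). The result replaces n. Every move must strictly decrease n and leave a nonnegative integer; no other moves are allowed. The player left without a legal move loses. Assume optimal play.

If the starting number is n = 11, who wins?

Player 1 wins.

Compute win/loss labels from the base case upward. A position with no move is L. Any other position is W if it can reach an L in one move, else L.
n=0: no move → L
n=1: reaches L-position 0 → W
n=2: reaches L-position 0 → W
n=3: reaches L-position 0 → W
n=4: only reaches 2(W), 3(W), all W → L
n=5: reaches L-position 0 → W
n=6: reaches L-position 4 → W
n=7: reaches L-position 0 → W
n=8: only reaches 6(W), 7(W), all W → L
n=9: reaches L-position 8 → W
n=10: reaches L-position 8 → W
n=11: reaches L-position 0 → W
The starting position 11 is W: Player 1 should move to 0, handing over an L position.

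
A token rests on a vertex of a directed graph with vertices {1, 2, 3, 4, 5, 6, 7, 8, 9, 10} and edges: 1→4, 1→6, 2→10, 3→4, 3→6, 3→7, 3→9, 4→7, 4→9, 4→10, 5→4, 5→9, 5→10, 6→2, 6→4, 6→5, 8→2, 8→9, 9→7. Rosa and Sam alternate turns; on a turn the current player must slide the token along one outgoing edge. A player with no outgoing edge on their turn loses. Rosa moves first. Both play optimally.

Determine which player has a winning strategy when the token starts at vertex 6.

Sam wins.

Work bottom-up. With no move the player to move loses. Otherwise the position is W if at least one move leads to an L position for the opponent, and L if every move leads to a W.
Every edge goes from a vertex to one that appears earlier in the order 10, 7, 9, 4, 2, 5, 6, 3, 1, 8, so processing vertices in that order labels each vertex after all of its successors.
10: no outgoing edge → L
7: no outgoing edge → L
9: reaches L-position 7 → W
4: reaches L-position 7 → W
2: reaches L-position 10 → W
5: reaches L-position 10 → W
6: only reaches 5(W), 2(W), 4(W), all W → L
3: reaches L-position 6 → W
1: reaches L-position 6 → W
8: only reaches 2(W), 9(W), all W → L
The starting position 6 is L: whatever Rosa does, the opponent receives a W position.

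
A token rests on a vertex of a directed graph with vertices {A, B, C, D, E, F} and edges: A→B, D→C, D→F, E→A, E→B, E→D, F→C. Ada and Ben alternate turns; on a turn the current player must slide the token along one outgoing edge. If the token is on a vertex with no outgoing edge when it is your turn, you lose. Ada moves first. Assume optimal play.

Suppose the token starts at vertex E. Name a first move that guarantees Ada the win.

Move to B.

Label each position W (a win for the player to move) or L (a loss). A position with no legal move is L; any other position is W exactly when some move reaches an L, and L when every move reaches a W.
Every edge goes from a vertex to one that appears earlier in the order B, C, F, A, D, E, so processing vertices in that order labels each vertex after all of its successors.
B: no outgoing edge → L
C: no outgoing edge → L
F: →C(L), so W
A: →B(L), so W
D: →C(L), so W
E: →B(L), so W
From E, the L positions reachable in one move are: B.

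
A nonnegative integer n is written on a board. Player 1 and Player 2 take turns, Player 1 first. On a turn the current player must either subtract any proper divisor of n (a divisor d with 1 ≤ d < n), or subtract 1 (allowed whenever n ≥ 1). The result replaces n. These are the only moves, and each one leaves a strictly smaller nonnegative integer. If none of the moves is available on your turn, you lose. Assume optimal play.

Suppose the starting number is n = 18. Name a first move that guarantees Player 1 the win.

Move to 9.

Work bottom-up. With no move the player to move loses. Otherwise the position is W if at least one move leads to an L position for the opponent, and L if every move leads to a W.
n=0: no move → L
n=1: can move to 0, which is L ⇒ W
n=2: the only move is to 1(W), a W ⇒ L
n=3: can move to 2, which is L ⇒ W
n=4: can move to 2, which is L ⇒ W
n=5: the only move is to 4(W), a W ⇒ L
n=6: can move to 5, which is L ⇒ W
n=7: the only move is to 6(W), a W ⇒ L
n=8: can move to 7, which is L ⇒ W
n=9: moves to 6(W), 8(W); every one is W ⇒ L
n=10: can move to 5, which is L ⇒ W
n=11: the only move is to 10(W), a W ⇒ L
n=12: can move to 9, which is L ⇒ W
n=13: the only move is to 12(W), a W ⇒ L
n=14: can move to 7, which is L ⇒ W
n=15: moves to 10(W), 12(W), 14(W); every one is W ⇒ L
n=16: can move to 15, which is L ⇒ W
n=17: the only move is to 16(W), a W ⇒ L
n=18: can move to 9, which is L ⇒ W
From 18, the L positions reachable in one move are: 9, 15, 17. Any move reaching one of these is winning.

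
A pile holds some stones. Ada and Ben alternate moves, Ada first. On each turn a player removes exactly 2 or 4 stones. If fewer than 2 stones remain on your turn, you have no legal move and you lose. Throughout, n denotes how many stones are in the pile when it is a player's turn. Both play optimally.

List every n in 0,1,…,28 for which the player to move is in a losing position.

Work bottom-up. With no move the player to move loses. Otherwise the position is W if at least one move leads to an L position for the opponent, and L if every move leads to a W.
n=0: no move → L
n=1: no move → L
n=2: reaches L-position 0 → W
n=3: reaches L-position 1 → W
n=4: reaches L-position 0 → W
n=5: reaches L-position 1 → W
n=6: only reaches 4(W), 2(W), all W → L
n=7: only reaches 5(W), 3(W), all W → L
n=8: reaches L-position 6 → W
n=9: reaches L-position 7 → W
n=10: reaches L-position 6 → W
n=11: reaches L-position 7 → W
n=12: only reaches 10(W), 8(W), all W → L
n=13: only reaches 11(W), 9(W), all W → L
n=14: reaches L-position 12 → W
n=15: reaches L-position 13 → W
n=16: reaches L-position 12 → W
n=17: reaches L-position 13 → W
n=18: only reaches 16(W), 14(W), all W → L
n=19: only reaches 17(W), 15(W), all W → L
n=20: reaches L-position 18 → W
n=21: reaches L-position 19 → W
n=22: reaches L-position 18 → W
n=23: reaches L-position 19 → W
n=24: only reaches 22(W), 20(W), all W → L
n=25: only reaches 23(W), 21(W), all W → L
n=26: reaches L-position 24 → W
n=27: reaches L-position 25 → W
n=28: reaches L-position 24 → W
The losing starting values of n are exactly the entries labelled L in this table (10 of them).

0, 1, 6, 7, 12, 13, 18, 19, 24, 25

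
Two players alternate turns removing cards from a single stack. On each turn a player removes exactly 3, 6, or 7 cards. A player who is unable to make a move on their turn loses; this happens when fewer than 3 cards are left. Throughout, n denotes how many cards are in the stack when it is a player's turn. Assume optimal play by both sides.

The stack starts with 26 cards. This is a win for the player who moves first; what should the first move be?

Compute win/loss labels from the base case upward. A position with no move is L. Any other position is W if it can reach an L in one move, else L.
n=0: no move → L
n=1: no move → L
n=2: no move → L
n=3: reaches L-position 0 → W
n=4: reaches L-position 1 → W
n=5: reaches L-position 2 → W
n=6: reaches L-position 0 → W
n=7: reaches L-position 1 → W
n=8: reaches L-position 2 → W
n=9: reaches L-position 2 → W
n=10: only reaches 7(W), 4(W), 3(W), all W → L
n=11: only reaches 8(W), 5(W), 4(W), all W → L
n=12: only reaches 9(W), 6(W), 5(W), all W → L
n=13: reaches L-position 10 → W
n=14: reaches L-position 11 → W
n=15: reaches L-position 12 → W
n=16: reaches L-position 10 → W
n=17: reaches L-position 11 → W
n=18: reaches L-position 12 → W
n=19: reaches L-position 12 → W
n=20: only reaches 17(W), 14(W), 13(W), all W → L
n=21: only reaches 18(W), 15(W), 14(W), all W → L
n=22: only reaches 19(W), 16(W), 15(W), all W → L
n=23: reaches L-position 20 → W
n=24: reaches L-position 21 → W
n=25: reaches L-position 22 → W
n=26: reaches L-position 20 → W
From 26, the L positions reachable in one move are: 20.

Remove 6, leaving 20.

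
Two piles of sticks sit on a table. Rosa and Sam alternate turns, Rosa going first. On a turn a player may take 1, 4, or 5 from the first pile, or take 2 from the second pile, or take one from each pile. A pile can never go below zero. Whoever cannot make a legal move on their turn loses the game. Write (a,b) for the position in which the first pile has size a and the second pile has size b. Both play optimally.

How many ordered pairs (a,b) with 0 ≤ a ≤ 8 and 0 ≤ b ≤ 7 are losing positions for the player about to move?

Use the standard recursion: the mover loses at a terminal position; elsewhere, the mover wins exactly when some move hands the opponent an L position.
Every move lowers a or b (never raises either), so fill the grid row by row in increasing a, and left to right within a row: each cell's successors are then already labelled.
      b=0  b=1  b=2  b=3  b=4  b=5  b=6  b=7
a=0:    L    L    W    W    L    L    W    W
a=1:    W    W    W    L    W    W    W    L
a=2:    L    L    W    W    W    L    L    W
a=3:    W    W    W    L    L    W    W    W
a=4:    W    W    L    W    W    W    L    L
a=5:    W    W    W    W    W    W    W    W
a=6:    W    W    L    W    W    W    W    W
a=7:    W    W    W    W    W    W    W    L
a=8:    L    L    W    W    W    L    W    W
Cells with no legal move (terminal, hence L): (0,0), (0,1).
The remaining L cells, each justified by listing all of its moves:
(0,4): only reaches (0,2)(W), which is W → L
(0,5): only reaches (0,3)(W), which is W → L
(1,3): only reaches (0,3)(W), (1,1)(W), (0,2)(W), all W → L
(1,7): only reaches (0,7)(W), (1,5)(W), (0,6)(W), all W → L
(2,0): only reaches (1,0)(W), which is W → L
(2,1): only reaches (1,1)(W), (1,0)(W), all W → L
(2,5): only reaches (1,5)(W), (2,3)(W), (1,4)(W), all W → L
(2,6): only reaches (1,6)(W), (2,4)(W), (1,5)(W), all W → L
(3,3): only reaches (2,3)(W), (3,1)(W), (2,2)(W), all W → L
(3,4): only reaches (2,4)(W), (3,2)(W), (2,3)(W), all W → L
(4,2): only reaches (3,2)(W), (0,2)(W), (4,0)(W), (3,1)(W), all W → L
(4,6): only reaches (3,6)(W), (0,6)(W), (4,4)(W), (3,5)(W), all W → L
(4,7): only reaches (3,7)(W), (0,7)(W), (4,5)(W), (3,6)(W), all W → L
(6,2): only reaches (5,2)(W), (2,2)(W), (1,2)(W), (6,0)(W), (5,1)(W), all W → L
(7,7): only reaches (6,7)(W), (3,7)(W), (2,7)(W), (7,5)(W), (6,6)(W), all W → L
(8,0): only reaches (7,0)(W), (4,0)(W), (3,0)(W), all W → L
(8,1): only reaches (7,1)(W), (4,1)(W), (3,1)(W), (7,0)(W), all W → L
(8,5): only reaches (7,5)(W), (4,5)(W), (3,5)(W), (8,3)(W), (7,4)(W), all W → L
Every other cell has at least one move into one of the L cells above, so it is W.
L cells per row: a=0: 4, a=1: 2, a=2: 4, a=3: 2, a=4: 3, a=5: 0, a=6: 1, a=7: 1, a=8: 3; total 20.

20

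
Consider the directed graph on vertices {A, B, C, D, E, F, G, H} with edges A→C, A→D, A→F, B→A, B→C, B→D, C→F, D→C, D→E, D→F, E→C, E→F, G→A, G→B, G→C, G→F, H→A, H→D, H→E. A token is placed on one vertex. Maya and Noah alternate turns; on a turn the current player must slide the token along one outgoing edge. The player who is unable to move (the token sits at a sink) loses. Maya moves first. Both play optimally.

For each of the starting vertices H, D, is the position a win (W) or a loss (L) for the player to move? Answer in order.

H: L, D: W

Classify positions by backward induction: terminal positions (no move available) are L. From any other position, the mover wins iff some move reaches an L.
Every edge goes from a vertex to one that appears earlier in the order F, C, E, D, A, B, H, G, so processing vertices in that order labels each vertex after all of its successors.
F: no outgoing edge → L
C: reaches L-position F → W
E: reaches L-position F → W
D: reaches L-position F → W
A: reaches L-position F → W
B: only reaches A(W), D(W), C(W), all W → L
H: only reaches A(W), D(W), E(W), all W → L
G: reaches L-position B → W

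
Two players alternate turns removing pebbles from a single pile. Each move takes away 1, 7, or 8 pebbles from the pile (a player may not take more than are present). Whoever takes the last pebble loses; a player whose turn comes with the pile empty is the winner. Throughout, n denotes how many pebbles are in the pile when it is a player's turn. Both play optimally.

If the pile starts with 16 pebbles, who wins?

The second player wins.

Use the standard recursion: the mover wins at a terminal position; elsewhere, the mover wins exactly when some move hands the opponent an L position.
n=0: no move; the opponent has just taken the last pebble and therefore loses → W
n=1: only reaches 0(W), which is W → L
n=2: reaches L-position 1 → W
n=3: only reaches 2(W), which is W → L
n=4: reaches L-position 3 → W
n=5: only reaches 4(W), which is W → L
n=6: reaches L-position 5 → W
n=7: only reaches 6(W), 0(W), all W → L
n=8: reaches L-position 7 → W
n=9: reaches L-position 1 → W
n=10: reaches L-position 3 → W
n=11: reaches L-position 3 → W
n=12: reaches L-position 5 → W
n=13: reaches L-position 5 → W
n=14: reaches L-position 7 → W
n=15: reaches L-position 7 → W
n=16: only reaches 15(W), 9(W), 8(W), all W → L
Every move from 16 reaches a W position, so the mover loses.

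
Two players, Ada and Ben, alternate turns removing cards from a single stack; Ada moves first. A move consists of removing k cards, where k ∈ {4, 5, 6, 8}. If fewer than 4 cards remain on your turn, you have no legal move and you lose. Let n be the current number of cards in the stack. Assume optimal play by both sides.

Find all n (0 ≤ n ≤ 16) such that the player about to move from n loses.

Compute win/loss labels from the base case upward. A position with no move is L. Any other position is W if it can reach an L in one move, else L.
n=0: no move → L
n=1: no move → L
n=2: no move → L
n=3: no move → L
n=4: →0(L), so W
n=5: →1(L), so W
n=6: →2(L), so W
n=7: →3(L), so W
n=8: →3(L), so W
n=9: →3(L), so W
n=10: →2(L), so W
n=11: →3(L), so W
n=12: →8(W), 7(W), 6(W), 4(W) — all W, so L
n=13: →9(W), 8(W), 7(W), 5(W) — all W, so L
n=14: →10(W), 9(W), 8(W), 6(W) — all W, so L
n=15: →11(W), 10(W), 9(W), 7(W) — all W, so L
n=16: →12(L), so W
Reading off the rows marked L gives the requested list; there are 8 such values of n.

0, 1, 2, 3, 12, 13, 14, 15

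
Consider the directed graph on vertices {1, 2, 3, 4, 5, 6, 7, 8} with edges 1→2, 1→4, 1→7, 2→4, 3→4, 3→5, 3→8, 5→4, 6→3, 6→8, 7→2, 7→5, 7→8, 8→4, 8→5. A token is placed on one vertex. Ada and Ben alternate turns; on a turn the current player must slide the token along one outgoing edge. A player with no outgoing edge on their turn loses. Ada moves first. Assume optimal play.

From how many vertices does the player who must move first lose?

3

Build the W/L table. Terminal = L. A non-terminal position is W if it has a move to some L; otherwise it is L.
Every edge goes from a vertex to one that appears earlier in the order 4, 5, 8, 2, 7, 1, 3, 6, so processing vertices in that order labels each vertex after all of its successors.
4: no outgoing edge → L
5: W (go to 4, an L position)
8: W (go to 4, an L position)
2: W (go to 4, an L position)
7: L (options 2(W), 8(W), 5(W) are all W)
1: W (go to 7, an L position)
3: W (go to 4, an L position)
6: L (options 3(W), 8(W) are all W)
The L vertices are 4, 6, 7; that is 3 in all.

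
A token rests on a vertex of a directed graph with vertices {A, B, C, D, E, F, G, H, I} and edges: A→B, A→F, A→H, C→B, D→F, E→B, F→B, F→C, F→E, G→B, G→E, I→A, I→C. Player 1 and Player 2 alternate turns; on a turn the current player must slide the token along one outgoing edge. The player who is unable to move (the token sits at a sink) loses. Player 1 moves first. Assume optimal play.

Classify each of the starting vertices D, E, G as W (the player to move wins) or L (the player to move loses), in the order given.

Label each position W (a win for the player to move) or L (a loss). A position with no legal move is L; any other position is W exactly when some move reaches an L, and L when every move reaches a W.
Every edge goes from a vertex to one that appears earlier in the order H, B, C, E, F, G, A, I, D, so processing vertices in that order labels each vertex after all of its successors.
H: no outgoing edge → L
B: no outgoing edge → L
C: can move to B, which is L ⇒ W
E: can move to B, which is L ⇒ W
F: can move to B, which is L ⇒ W
G: can move to B, which is L ⇒ W
A: can move to B, which is L ⇒ W
I: moves to A(W), C(W); every one is W ⇒ L
D: the only move is to F(W), a W ⇒ L

D: L, E: W, G: W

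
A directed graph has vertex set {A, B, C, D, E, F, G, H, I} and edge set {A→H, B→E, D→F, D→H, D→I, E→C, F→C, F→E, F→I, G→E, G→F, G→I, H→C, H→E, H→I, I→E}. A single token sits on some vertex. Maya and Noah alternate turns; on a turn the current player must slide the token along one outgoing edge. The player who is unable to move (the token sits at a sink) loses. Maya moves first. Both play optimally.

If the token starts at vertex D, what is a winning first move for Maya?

Work bottom-up. With no move the player to move loses. Otherwise the position is W if at least one move leads to an L position for the opponent, and L if every move leads to a W.
Every edge goes from a vertex to one that appears earlier in the order C, E, I, F, H, B, G, D, A, so processing vertices in that order labels each vertex after all of its successors.
C: no outgoing edge → L
E: reaches L-position C → W
I: only reaches E(W), which is W → L
F: reaches L-position I → W
H: reaches L-position I → W
B: only reaches E(W), which is W → L
G: reaches L-position I → W
D: reaches L-position I → W
A: only reaches H(W), which is W → L
From D, the L positions reachable in one move are: I.

Move to I.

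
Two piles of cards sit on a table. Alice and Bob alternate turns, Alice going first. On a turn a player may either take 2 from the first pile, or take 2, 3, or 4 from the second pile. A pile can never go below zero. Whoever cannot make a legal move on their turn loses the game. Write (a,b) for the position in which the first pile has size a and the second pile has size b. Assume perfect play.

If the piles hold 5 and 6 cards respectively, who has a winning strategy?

Label each position W (a win for the player to move) or L (a loss). A position with no legal move is L; any other position is W exactly when some move reaches an L, and L when every move reaches a W.
No move ever increases a pile, so every position that can arise here has a ≤ 5 and b ≤ 6; it is enough to label the cells with 0 ≤ a ≤ 5 and 0 ≤ b ≤ 6.
Every move lowers a or b (never raises either), so fill the grid row by row in increasing a, and left to right within a row: each cell's successors are then already labelled.
      b=0  b=1  b=2  b=3  b=4  b=5  b=6
a=0:    L    L    W    W    W    W    L
a=1:    L    L    W    W    W    W    L
a=2:    W    W    L    L    W    W    W
a=3:    W    W    L    L    W    W    W
a=4:    L    L    W    W    W    W    L
a=5:    L    L    W    W    W    W    L
Cells with no legal move (terminal, hence L): (0,0), (0,1), (1,0), (1,1).
The remaining L cells, each justified by listing all of its moves:
(0,6): only reaches (0,4)(W), (0,3)(W), (0,2)(W), all W → L
(1,6): only reaches (1,4)(W), (1,3)(W), (1,2)(W), all W → L
(2,2): only reaches (0,2)(W), (2,0)(W), all W → L
(2,3): only reaches (0,3)(W), (2,1)(W), (2,0)(W), all W → L
(3,2): only reaches (1,2)(W), (3,0)(W), all W → L
(3,3): only reaches (1,3)(W), (3,1)(W), (3,0)(W), all W → L
(4,0): only reaches (2,0)(W), which is W → L
(4,1): only reaches (2,1)(W), which is W → L
(4,6): only reaches (2,6)(W), (4,4)(W), (4,3)(W), (4,2)(W), all W → L
(5,0): only reaches (3,0)(W), which is W → L
(5,1): only reaches (3,1)(W), which is W → L
(5,6): only reaches (3,6)(W), (5,4)(W), (5,3)(W), (5,2)(W), all W → L
Every other cell has at least one move into one of the L cells above, so it is W.
Every move from (5,6) reaches a W position, so the mover loses.

Bob wins.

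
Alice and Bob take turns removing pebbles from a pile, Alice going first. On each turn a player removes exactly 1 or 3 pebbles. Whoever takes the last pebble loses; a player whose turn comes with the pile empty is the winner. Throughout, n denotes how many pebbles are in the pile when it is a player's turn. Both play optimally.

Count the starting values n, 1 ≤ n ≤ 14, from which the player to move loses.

7

Positions with no move are W. A position that does have a move is losing for the player to move precisely when every available move leads to a winning position for the opponent. Fill in the labels:
n=0: no move; the opponent has just taken the last pebble and therefore loses → W
n=1: →0(W) only, which is W, so L
n=2: →1(L), so W
n=3: →2(W), 0(W) — all W, so L
n=4: →3(L), so W
n=5: →4(W), 2(W) — all W, so L
n=6: →5(L), so W
n=7: →6(W), 4(W) — all W, so L
n=8: →7(L), so W
n=9: →8(W), 6(W) — all W, so L
n=10: →9(L), so W
n=11: →10(W), 8(W) — all W, so L
n=12: →11(L), so W
n=13: →12(W), 10(W) — all W, so L
n=14: →13(L), so W
L entries with 1 ≤ n ≤ 14 (the range starts at n=1): n = 1, 3, 5, 7, 9, 11, 13; that makes 7.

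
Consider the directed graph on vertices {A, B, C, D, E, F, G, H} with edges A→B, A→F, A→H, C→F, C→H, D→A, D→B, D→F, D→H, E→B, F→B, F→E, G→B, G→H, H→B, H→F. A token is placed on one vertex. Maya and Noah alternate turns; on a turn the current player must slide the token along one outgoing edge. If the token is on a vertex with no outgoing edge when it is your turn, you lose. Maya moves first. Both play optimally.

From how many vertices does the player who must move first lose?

Classify positions by backward induction: terminal positions (no move available) are L. From any other position, the mover wins iff some move reaches an L.
Every edge goes from a vertex to one that appears earlier in the order B, E, F, H, A, G, C, D, so processing vertices in that order labels each vertex after all of its successors.
B: no outgoing edge → L
E: can move to B, which is L ⇒ W
F: can move to B, which is L ⇒ W
H: can move to B, which is L ⇒ W
A: can move to B, which is L ⇒ W
G: can move to B, which is L ⇒ W
C: moves to H(W), F(W); every one is W ⇒ L
D: can move to B, which is L ⇒ W
The L vertices are B, C; that is 2 in all.

2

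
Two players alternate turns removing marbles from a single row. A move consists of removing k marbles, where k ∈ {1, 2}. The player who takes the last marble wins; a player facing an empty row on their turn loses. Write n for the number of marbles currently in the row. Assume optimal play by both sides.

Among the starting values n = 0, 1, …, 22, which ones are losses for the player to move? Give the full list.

0, 3, 6, 9, 12, 15, 18, 21

Work bottom-up. With no move the player to move loses. Otherwise the position is W if at least one move leads to an L position for the opponent, and L if every move leads to a W.
n=0: no move → L
n=1: can move to 0, which is L ⇒ W
n=2: can move to 0, which is L ⇒ W
n=3: moves to 2(W), 1(W); every one is W ⇒ L
n=4: can move to 3, which is L ⇒ W
n=5: can move to 3, which is L ⇒ W
n=6: moves to 5(W), 4(W); every one is W ⇒ L
n=7: can move to 6, which is L ⇒ W
n=8: can move to 6, which is L ⇒ W
n=9: moves to 8(W), 7(W); every one is W ⇒ L
n=10: can move to 9, which is L ⇒ W
n=11: can move to 9, which is L ⇒ W
n=12: moves to 11(W), 10(W); every one is W ⇒ L
n=13: can move to 12, which is L ⇒ W
n=14: can move to 12, which is L ⇒ W
n=15: moves to 14(W), 13(W); every one is W ⇒ L
n=16: can move to 15, which is L ⇒ W
n=17: can move to 15, which is L ⇒ W
n=18: moves to 17(W), 16(W); every one is W ⇒ L
n=19: can move to 18, which is L ⇒ W
n=20: can move to 18, which is L ⇒ W
n=21: moves to 20(W), 19(W); every one is W ⇒ L
n=22: can move to 21, which is L ⇒ W
Reading off the rows marked L gives the requested list; there are 8 such values of n.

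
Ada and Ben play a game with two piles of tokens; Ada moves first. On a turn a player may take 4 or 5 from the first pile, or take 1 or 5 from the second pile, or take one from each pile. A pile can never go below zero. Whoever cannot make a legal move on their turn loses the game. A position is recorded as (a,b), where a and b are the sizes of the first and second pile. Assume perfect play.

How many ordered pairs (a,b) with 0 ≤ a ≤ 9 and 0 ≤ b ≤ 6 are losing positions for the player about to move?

Label each position W (a win for the player to move) or L (a loss). A position with no legal move is L; any other position is W exactly when some move reaches an L, and L when every move reaches a W.
Every move lowers a or b (never raises either), so fill the grid row by row in increasing a, and left to right within a row: each cell's successors are then already labelled.
      b=0  b=1  b=2  b=3  b=4  b=5  b=6
a=0:    L    W    L    W    L    W    L
a=1:    L    W    L    W    L    W    L
a=2:    L    W    L    W    L    W    L
a=3:    L    W    L    W    L    W    L
a=4:    W    W    W    W    W    W    W
a=5:    W    L    W    L    W    L    W
a=6:    W    L    W    L    W    L    W
a=7:    W    L    W    L    W    L    W
a=8:    W    L    W    L    W    L    W
a=9:    L    W    W    W    W    W    W
Cells with no legal move (terminal, hence L): (0,0), (1,0), (2,0), (3,0).
The remaining L cells, each justified by listing all of its moves:
(0,2): L (sole option (0,1)(W) is W)
(0,4): L (sole option (0,3)(W) is W)
(0,6): L (options (0,5)(W), (0,1)(W) are all W)
(1,2): L (options (1,1)(W), (0,1)(W) are all W)
(1,4): L (options (1,3)(W), (0,3)(W) are all W)
(1,6): L (options (1,5)(W), (1,1)(W), (0,5)(W) are all W)
(2,2): L (options (2,1)(W), (1,1)(W) are all W)
(2,4): L (options (2,3)(W), (1,3)(W) are all W)
(2,6): L (options (2,5)(W), (2,1)(W), (1,5)(W) are all W)
(3,2): L (options (3,1)(W), (2,1)(W) are all W)
(3,4): L (options (3,3)(W), (2,3)(W) are all W)
(3,6): L (options (3,5)(W), (3,1)(W), (2,5)(W) are all W)
(5,1): L (options (1,1)(W), (0,1)(W), (5,0)(W), (4,0)(W) are all W)
(5,3): L (options (1,3)(W), (0,3)(W), (5,2)(W), (4,2)(W) are all W)
(5,5): L (options (1,5)(W), (0,5)(W), (5,4)(W), (5,0)(W), (4,4)(W) are all W)
(6,1): L (options (2,1)(W), (1,1)(W), (6,0)(W), (5,0)(W) are all W)
(6,3): L (options (2,3)(W), (1,3)(W), (6,2)(W), (5,2)(W) are all W)
(6,5): L (options (2,5)(W), (1,5)(W), (6,4)(W), (6,0)(W), (5,4)(W) are all W)
(7,1): L (options (3,1)(W), (2,1)(W), (7,0)(W), (6,0)(W) are all W)
(7,3): L (options (3,3)(W), (2,3)(W), (7,2)(W), (6,2)(W) are all W)
(7,5): L (options (3,5)(W), (2,5)(W), (7,4)(W), (7,0)(W), (6,4)(W) are all W)
(8,1): L (options (4,1)(W), (3,1)(W), (8,0)(W), (7,0)(W) are all W)
(8,3): L (options (4,3)(W), (3,3)(W), (8,2)(W), (7,2)(W) are all W)
(8,5): L (options (4,5)(W), (3,5)(W), (8,4)(W), (8,0)(W), (7,4)(W) are all W)
(9,0): L (options (5,0)(W), (4,0)(W) are all W)
Every other cell has at least one move into one of the L cells above, so it is W.
L cells per row: a=0: 4, a=1: 4, a=2: 4, a=3: 4, a=4: 0, a=5: 3, a=6: 3, a=7: 3, a=8: 3, a=9: 1; total 29.

29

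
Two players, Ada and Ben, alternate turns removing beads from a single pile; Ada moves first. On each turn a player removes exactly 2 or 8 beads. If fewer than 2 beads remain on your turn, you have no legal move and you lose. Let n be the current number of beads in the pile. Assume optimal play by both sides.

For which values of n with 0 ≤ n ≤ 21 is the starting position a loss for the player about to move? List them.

0, 1, 4, 5, 10, 11, 14, 15, 20, 21

Use the standard recursion: the mover loses at a terminal position; elsewhere, the mover wins exactly when some move hands the opponent an L position.
n=0: no move → L
n=1: no move → L
n=2: W (go to 0, an L position)
n=3: W (go to 1, an L position)
n=4: L (sole option 2(W) is W)
n=5: L (sole option 3(W) is W)
n=6: W (go to 4, an L position)
n=7: W (go to 5, an L position)
n=8: W (go to 0, an L position)
n=9: W (go to 1, an L position)
n=10: L (options 8(W), 2(W) are all W)
n=11: L (options 9(W), 3(W) are all W)
n=12: W (go to 10, an L position)
n=13: W (go to 11, an L position)
n=14: L (options 12(W), 6(W) are all W)
n=15: L (options 13(W), 7(W) are all W)
n=16: W (go to 14, an L position)
n=17: W (go to 15, an L position)
n=18: W (go to 10, an L position)
n=19: W (go to 11, an L position)
n=20: L (options 18(W), 12(W) are all W)
n=21: L (options 19(W), 13(W) are all W)
The losing starting values of n are exactly the entries labelled L in this table (10 of them).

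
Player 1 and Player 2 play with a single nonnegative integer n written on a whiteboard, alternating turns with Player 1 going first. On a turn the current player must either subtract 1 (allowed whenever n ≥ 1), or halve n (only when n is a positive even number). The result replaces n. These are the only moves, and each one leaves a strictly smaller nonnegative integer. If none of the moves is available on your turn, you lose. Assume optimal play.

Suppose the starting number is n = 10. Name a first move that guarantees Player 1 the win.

Label each position W (a win for the player to move) or L (a loss). A position with no legal move is L; any other position is W exactly when some move reaches an L, and L when every move reaches a W.
n=0: no move → L
n=1: →0(L), so W
n=2: →1(W) only, which is W, so L
n=3: →2(L), so W
n=4: →2(L), so W
n=5: →4(W) only, which is W, so L
n=6: →5(L), so W
n=7: →6(W) only, which is W, so L
n=8: →7(L), so W
n=9: →8(W) only, which is W, so L
n=10: →5(L), so W
From 10, the L positions reachable in one move are: 5, 9. Any move reaching one of these is winning.

Move to 5.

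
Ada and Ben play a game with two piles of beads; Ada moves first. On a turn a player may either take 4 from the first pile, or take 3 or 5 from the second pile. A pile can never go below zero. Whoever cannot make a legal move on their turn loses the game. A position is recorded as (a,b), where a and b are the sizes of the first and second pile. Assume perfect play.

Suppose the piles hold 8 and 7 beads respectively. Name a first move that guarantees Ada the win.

Move to (8,2).

Work bottom-up. With no move the player to move loses. Otherwise the position is W if at least one move leads to an L position for the opponent, and L if every move leads to a W.
No move ever increases a pile, so every position that can arise here has a ≤ 8 and b ≤ 7; it is enough to label the cells with 0 ≤ a ≤ 8 and 0 ≤ b ≤ 7.
Every move lowers a or b (never raises either), so fill the grid row by row in increasing a, and left to right within a row: each cell's successors are then already labelled.
      b=0  b=1  b=2  b=3  b=4  b=5  b=6  b=7
a=0:    L    L    L    W    W    W    W    W
a=1:    L    L    L    W    W    W    W    W
a=2:    L    L    L    W    W    W    W    W
a=3:    L    L    L    W    W    W    W    W
a=4:    W    W    W    L    L    L    W    W
a=5:    W    W    W    L    L    L    W    W
a=6:    W    W    W    L    L    L    W    W
a=7:    W    W    W    L    L    L    W    W
a=8:    L    L    L    W    W    W    W    W
Cells with no legal move (terminal, hence L): (0,0), (0,1), (0,2), (1,0), (1,1), (1,2), (2,0), (2,1), (2,2), (3,0), (3,1), (3,2).
The remaining L cells, each justified by listing all of its moves:
(4,3): →(0,3)(W), (4,0)(W) — all W, so L
(4,4): →(0,4)(W), (4,1)(W) — all W, so L
(4,5): →(0,5)(W), (4,2)(W), (4,0)(W) — all W, so L
(5,3): →(1,3)(W), (5,0)(W) — all W, so L
(5,4): →(1,4)(W), (5,1)(W) — all W, so L
(5,5): →(1,5)(W), (5,2)(W), (5,0)(W) — all W, so L
(6,3): →(2,3)(W), (6,0)(W) — all W, so L
(6,4): →(2,4)(W), (6,1)(W) — all W, so L
(6,5): →(2,5)(W), (6,2)(W), (6,0)(W) — all W, so L
(7,3): →(3,3)(W), (7,0)(W) — all W, so L
(7,4): →(3,4)(W), (7,1)(W) — all W, so L
(7,5): →(3,5)(W), (7,2)(W), (7,0)(W) — all W, so L
(8,0): →(4,0)(W) only, which is W, so L
(8,1): →(4,1)(W) only, which is W, so L
(8,2): →(4,2)(W) only, which is W, so L
Every other cell has at least one move into one of the L cells above, so it is W.
From (8,7), the L positions reachable in one move are: (8,2).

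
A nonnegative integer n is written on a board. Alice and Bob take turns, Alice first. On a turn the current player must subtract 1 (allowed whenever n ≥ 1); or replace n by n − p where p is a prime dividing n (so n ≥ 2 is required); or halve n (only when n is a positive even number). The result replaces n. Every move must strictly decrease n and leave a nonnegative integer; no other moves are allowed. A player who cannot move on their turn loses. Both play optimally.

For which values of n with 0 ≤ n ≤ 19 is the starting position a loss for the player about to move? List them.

Compute win/loss labels from the base case upward. A position with no move is L. Any other position is W if it can reach an L in one move, else L.
n=0: no move → L
n=1: reaches L-position 0 → W
n=2: reaches L-position 0 → W
n=3: reaches L-position 0 → W
n=4: only reaches 2(W), 3(W), all W → L
n=5: reaches L-position 0 → W
n=6: reaches L-position 4 → W
n=7: reaches L-position 0 → W
n=8: reaches L-position 4 → W
n=9: only reaches 6(W), 8(W), all W → L
n=10: reaches L-position 9 → W
n=11: reaches L-position 0 → W
n=12: reaches L-position 9 → W
n=13: reaches L-position 0 → W
n=14: only reaches 7(W), 12(W), 13(W), all W → L
n=15: reaches L-position 14 → W
n=16: reaches L-position 14 → W
n=17: reaches L-position 0 → W
n=18: reaches L-position 9 → W
n=19: reaches L-position 0 → W
The losing starting values of n are exactly the entries labelled L in this table (4 of them).

0, 4, 9, 14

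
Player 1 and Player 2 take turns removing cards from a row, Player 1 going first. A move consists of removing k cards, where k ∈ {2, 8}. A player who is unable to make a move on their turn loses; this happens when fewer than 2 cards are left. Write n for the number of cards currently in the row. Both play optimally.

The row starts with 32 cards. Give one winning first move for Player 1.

Remove 2, leaving 30.

Work bottom-up. With no move the player to move loses. Otherwise the position is W if at least one move leads to an L position for the opponent, and L if every move leads to a W.
n=0: no move → L
n=1: no move → L
n=2: W (go to 0, an L position)
n=3: W (go to 1, an L position)
n=4: L (sole option 2(W) is W)
n=5: L (sole option 3(W) is W)
n=6: W (go to 4, an L position)
n=7: W (go to 5, an L position)
n=8: W (go to 0, an L position)
n=9: W (go to 1, an L position)
n=10: L (options 8(W), 2(W) are all W)
n=11: L (options 9(W), 3(W) are all W)
n=12: W (go to 10, an L position)
n=13: W (go to 11, an L position)
n=14: L (options 12(W), 6(W) are all W)
n=15: L (options 13(W), 7(W) are all W)
n=16: W (go to 14, an L position)
n=17: W (go to 15, an L position)
n=18: W (go to 10, an L position)
n=19: W (go to 11, an L position)
n=20: L (options 18(W), 12(W) are all W)
n=21: L (options 19(W), 13(W) are all W)
n=22: W (go to 20, an L position)
n=23: W (go to 21, an L position)
n=24: L (options 22(W), 16(W) are all W)
n=25: L (options 23(W), 17(W) are all W)
n=26: W (go to 24, an L position)
n=27: W (go to 25, an L position)
n=28: W (go to 20, an L position)
n=29: W (go to 21, an L position)
n=30: L (options 28(W), 22(W) are all W)
n=31: L (options 29(W), 23(W) are all W)
n=32: W (go to 30, an L position)
From 32, the L positions reachable in one move are: 30, 24. Any move reaching one of these is winning.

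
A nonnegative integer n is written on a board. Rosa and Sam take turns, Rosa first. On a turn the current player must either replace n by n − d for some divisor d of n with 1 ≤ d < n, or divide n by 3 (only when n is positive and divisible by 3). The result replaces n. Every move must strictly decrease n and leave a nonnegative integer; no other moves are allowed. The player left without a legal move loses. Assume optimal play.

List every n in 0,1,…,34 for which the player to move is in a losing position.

0, 1, 4, 7, 9, 11, 13, 15, 17, 19, 23, 25, 28, 31

Compute win/loss labels from the base case upward. A position with no move is L. Any other position is W if it can reach an L in one move, else L.
n=0: no move → L
n=1: no move → L
n=2: reaches L-position 1 → W
n=3: reaches L-position 1 → W
n=4: only reaches 2(W), 3(W), all W → L
n=5: reaches L-position 4 → W
n=6: reaches L-position 4 → W
n=7: only reaches 6(W), which is W → L
n=8: reaches L-position 4 → W
n=9: only reaches 3(W), 6(W), 8(W), all W → L
n=10: reaches L-position 9 → W
n=11: only reaches 10(W), which is W → L
n=12: reaches L-position 4 → W
n=13: only reaches 12(W), which is W → L
n=14: reaches L-position 7 → W
n=15: only reaches 5(W), 10(W), 12(W), 14(W), all W → L
n=16: reaches L-position 15 → W
n=17: only reaches 16(W), which is W → L
n=18: reaches L-position 9 → W
n=19: only reaches 18(W), which is W → L
n=20: reaches L-position 15 → W
n=21: reaches L-position 7 → W
n=22: reaches L-position 11 → W
n=23: only reaches 22(W), which is W → L
n=24: reaches L-position 23 → W
n=25: only reaches 20(W), 24(W), all W → L
n=26: reaches L-position 13 → W
n=27: reaches L-position 9 → W
n=28: only reaches 14(W), 21(W), 24(W), 26(W), 27(W), all W → L
n=29: reaches L-position 28 → W
n=30: reaches L-position 15 → W
n=31: only reaches 30(W), which is W → L
n=32: reaches L-position 28 → W
n=33: reaches L-position 11 → W
n=34: reaches L-position 17 → W
The losing starting values of n are exactly the entries labelled L in this table (14 of them).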